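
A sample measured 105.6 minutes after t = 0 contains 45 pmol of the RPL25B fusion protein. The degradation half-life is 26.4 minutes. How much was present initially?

Number of half-lives elapsed: n = 105.6/26.4 ≈ 4.
A₀ = A × 2^n = 45 × 2^4 = 45 × 16 ≈ 720 pmol.

720 pmol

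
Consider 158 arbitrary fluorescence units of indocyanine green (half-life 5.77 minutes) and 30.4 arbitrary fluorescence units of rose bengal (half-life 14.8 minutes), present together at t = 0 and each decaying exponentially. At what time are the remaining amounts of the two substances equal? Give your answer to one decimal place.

Set 158·(1/2)^(t/5.77) = 30.4·(1/2)^(t/14.8).
Taking log₂: log₂(158/30.4) = t·(1/5.77 − 1/14.8).
log₂(5.1974) = 2.3778; 1/5.77 − 1/14.8 = 0.10574.
t = 2.3778 / 0.10574 ≈ 22.486 minutes.

22.5 minutes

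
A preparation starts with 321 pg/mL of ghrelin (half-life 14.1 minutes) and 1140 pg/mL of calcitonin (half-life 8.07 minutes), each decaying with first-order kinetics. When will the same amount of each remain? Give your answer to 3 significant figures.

Set 321·(1/2)^(t/14.1) = 1140·(1/2)^(t/8.07).
Taking log₂: log₂(321/1140) = t·(1/14.1 − 1/8.07).
log₂(0.28158) = -1.8284; 1/14.1 − 1/8.07 = -0.052994.
t = -1.8284 / -0.052994 ≈ 34.502 minutes.

34.5 minutes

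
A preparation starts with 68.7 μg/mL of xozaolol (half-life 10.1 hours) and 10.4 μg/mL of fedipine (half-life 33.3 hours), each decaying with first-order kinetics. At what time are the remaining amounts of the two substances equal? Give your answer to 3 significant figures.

39.5 hours

Set 68.7·(1/2)^(t/10.1) = 10.4·(1/2)^(t/33.3).
Taking log₂: log₂(68.7/10.4) = t·(1/10.1 − 1/33.3).
log₂(6.6058) = 2.7237; 1/10.1 − 1/33.3 = 0.06898.
t = 2.7237 / 0.06898 ≈ 39.486 hours.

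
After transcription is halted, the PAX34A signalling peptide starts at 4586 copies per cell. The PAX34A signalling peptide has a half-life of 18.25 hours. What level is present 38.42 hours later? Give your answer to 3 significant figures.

Number of half-lives: n = 38.42/18.25 ≈ 2.1052.
Remaining = 4586 × (1/2)^2.1052 = 4586 × 0.23242 ≈ 1065.9 copies per cell.

1070 copies per cell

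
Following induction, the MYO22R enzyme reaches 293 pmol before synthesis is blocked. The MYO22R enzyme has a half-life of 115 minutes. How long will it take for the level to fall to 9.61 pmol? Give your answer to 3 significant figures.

Fraction remaining = 9.61/293 ≈ 0.032799.
n = log₂(293/9.61) = ln(30.489)/ln 2 ≈ 4.9302 half-lives.
t = n × t½ = 4.9302 × 115 ≈ 566.98 minutes.

567 minutes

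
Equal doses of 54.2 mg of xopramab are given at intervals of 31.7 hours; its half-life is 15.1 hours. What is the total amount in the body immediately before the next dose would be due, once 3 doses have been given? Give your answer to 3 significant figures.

16.3 mg

The 3 doses were given 95.1, 63.4, 31.7 hours ago.
Total = 54.2·(1/2)^(95.1/15.1) + 54.2·(1/2)^(63.4/15.1) + 54.2·(1/2)^(31.7/15.1)
      = 0.68882 + 2.9517 + 12.648 ≈ 16.289 mg.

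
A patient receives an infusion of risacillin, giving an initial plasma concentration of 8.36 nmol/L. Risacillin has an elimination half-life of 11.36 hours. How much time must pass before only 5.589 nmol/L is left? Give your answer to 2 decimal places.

6.60 hours

Fraction remaining = 5.589/8.36 ≈ 0.66854.
n = log₂(8.36/5.589) = ln(1.4958)/ln 2 ≈ 0.58091 half-lives.
t = n × t½ = 0.58091 × 11.36 ≈ 6.5992 hours.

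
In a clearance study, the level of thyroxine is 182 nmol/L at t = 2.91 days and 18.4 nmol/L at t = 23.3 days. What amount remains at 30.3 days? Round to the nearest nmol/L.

8 nmol/L

Over Δt = 23.3 − 2.91 = 20.39 days, the level fell by a factor of 182/18.4 ≈ 9.8913.
n = log₂(9.8913) ≈ 3.3062 half-lives, so t½ = 20.39/3.3062 ≈ 6.1673 days.
From t = 23.3 to t = 30.3: 18.4 × (1/2)^((30.3−23.3)/6.1673) ≈ 8.378 nmol/L.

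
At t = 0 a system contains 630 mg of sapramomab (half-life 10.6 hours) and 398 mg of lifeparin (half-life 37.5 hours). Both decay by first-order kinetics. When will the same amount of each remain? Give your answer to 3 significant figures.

9.79 hours

Set 630·(1/2)^(t/10.6) = 398·(1/2)^(t/37.5).
Taking log₂: log₂(630/398) = t·(1/10.6 − 1/37.5).
log₂(1.5829) = 0.66258; 1/10.6 − 1/37.5 = 0.067673.
t = 0.66258 / 0.067673 ≈ 9.791 hours.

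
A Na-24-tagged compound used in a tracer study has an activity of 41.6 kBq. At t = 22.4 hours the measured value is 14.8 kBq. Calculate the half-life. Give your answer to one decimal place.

A/A₀ = 14.8/41.6 ≈ 0.35577.
n = log₂(2.8108) ≈ 1.491 half-lives elapsed in 22.4 hours.
t½ = 22.4/1.491 ≈ 15.024 hours.

15.0 hours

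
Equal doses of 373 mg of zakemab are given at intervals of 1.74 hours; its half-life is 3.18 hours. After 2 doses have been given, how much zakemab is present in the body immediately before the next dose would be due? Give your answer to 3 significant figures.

430 mg

The 2 doses were given 3.48, 1.74 hours ago.
Total = 373·(1/2)^(3.48/3.18) + 373·(1/2)^(1.74/3.18)
      = 174.69 + 255.27 ≈ 429.96 mg.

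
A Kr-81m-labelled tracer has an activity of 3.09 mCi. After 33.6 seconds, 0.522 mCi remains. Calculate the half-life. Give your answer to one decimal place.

A/A₀ = 0.522/3.09 ≈ 0.16893.
n = log₂(5.9195) ≈ 2.5655 half-lives elapsed in 33.6 seconds.
t½ = 33.6/2.5655 ≈ 13.097 seconds.

13.1 seconds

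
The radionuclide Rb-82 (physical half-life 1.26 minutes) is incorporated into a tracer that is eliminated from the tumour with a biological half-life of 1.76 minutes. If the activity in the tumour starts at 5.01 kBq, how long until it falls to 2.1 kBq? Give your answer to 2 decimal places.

0.92 minutes

1/t_eff = 1/t_phys + 1/t_biol = 1/1.26 + 1/1.76 = 1.3618 per minute.
t_eff = 1.26 × 1.76 / (1.26 + 1.76) ≈ 0.7343 minutes.
n = log₂(5.01/2.1) ≈ 1.2544; t = 1.2544 × 0.7343 ≈ 0.92113 minutes.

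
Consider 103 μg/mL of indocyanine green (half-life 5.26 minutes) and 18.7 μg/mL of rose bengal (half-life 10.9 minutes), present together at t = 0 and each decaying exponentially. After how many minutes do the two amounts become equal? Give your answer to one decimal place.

25.0 minutes

Set 103·(1/2)^(t/5.26) = 18.7·(1/2)^(t/10.9).
Taking log₂: log₂(103/18.7) = t·(1/5.26 − 1/10.9).
log₂(5.508) = 2.4615; 1/5.26 − 1/10.9 = 0.098371.
t = 2.4615 / 0.098371 ≈ 25.023 minutes.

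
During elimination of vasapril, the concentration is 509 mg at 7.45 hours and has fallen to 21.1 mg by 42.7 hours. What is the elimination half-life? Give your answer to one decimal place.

Over Δt = 42.7 − 7.45 = 35.25 hours, the level fell by a factor of 509/21.1 ≈ 24.123.
n = log₂(24.123) ≈ 4.5924 half-lives, so t½ = 35.25/4.5924 ≈ 7.6758 hours.

7.7 hours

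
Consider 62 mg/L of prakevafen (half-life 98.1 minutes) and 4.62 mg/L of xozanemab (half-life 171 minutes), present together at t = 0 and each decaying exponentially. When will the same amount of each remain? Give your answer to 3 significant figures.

862 minutes

Set 62·(1/2)^(t/98.1) = 4.62·(1/2)^(t/171).
Taking log₂: log₂(62/4.62) = t·(1/98.1 − 1/171).
log₂(13.42) = 3.7463; 1/98.1 − 1/171 = 0.0043457.
t = 3.7463 / 0.0043457 ≈ 862.07 minutes.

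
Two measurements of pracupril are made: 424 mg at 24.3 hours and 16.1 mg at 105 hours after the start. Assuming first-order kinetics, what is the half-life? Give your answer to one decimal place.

17.1 hours

Over Δt = 105 − 24.3 = 80.7 hours, the level fell by a factor of 424/16.1 ≈ 26.335.
n = log₂(26.335) ≈ 4.7189 half-lives, so t½ = 80.7/4.7189 ≈ 17.101 hours.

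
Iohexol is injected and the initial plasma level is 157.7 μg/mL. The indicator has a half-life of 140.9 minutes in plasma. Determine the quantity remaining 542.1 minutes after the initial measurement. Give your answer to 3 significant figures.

11.0 μg/mL

Number of half-lives: n = 542.1/140.9 ≈ 3.8474.
Remaining = 157.7 × (1/2)^3.8474 = 157.7 × 0.069473 ≈ 10.956 μg/mL.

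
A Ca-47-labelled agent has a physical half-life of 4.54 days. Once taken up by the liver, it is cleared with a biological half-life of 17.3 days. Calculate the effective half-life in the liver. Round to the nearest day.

1/t_eff = 1/t_phys + 1/t_biol = 1/4.54 + 1/17.3 = 0.27807 per day.
t_eff = 4.54 × 17.3 / (4.54 + 17.3) ≈ 3.5962 days.

4 days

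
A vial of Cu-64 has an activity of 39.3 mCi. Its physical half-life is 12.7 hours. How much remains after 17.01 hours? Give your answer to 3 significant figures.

Number of half-lives: n = 17.01/12.7 ≈ 1.3394.
Remaining = 39.3 × (1/2)^1.3394 = 39.3 × 0.39519 ≈ 15.531 mCi.

15.5 mCi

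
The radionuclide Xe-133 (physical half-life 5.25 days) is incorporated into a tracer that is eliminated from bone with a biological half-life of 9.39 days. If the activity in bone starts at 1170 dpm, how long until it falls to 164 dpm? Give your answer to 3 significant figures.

1/t_eff = 1/t_phys + 1/t_biol = 1/5.25 + 1/9.39 = 0.29697 per day.
t_eff = 5.25 × 9.39 / (5.25 + 9.39) ≈ 3.3673 days.
n = log₂(1170/164) ≈ 2.8347; t = 2.8347 × 3.3673 ≈ 9.5455 days.

9.55 days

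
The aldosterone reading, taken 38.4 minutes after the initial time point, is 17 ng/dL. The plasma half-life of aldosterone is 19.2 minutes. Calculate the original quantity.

68 ng/dL

Number of half-lives elapsed: n = 38.4/19.2 ≈ 2.
A₀ = A × 2^n = 17 × 2^2 = 17 × 4 ≈ 68 ng/dL.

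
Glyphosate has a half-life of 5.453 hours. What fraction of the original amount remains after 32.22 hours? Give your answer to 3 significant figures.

0.0166

n = 32.22/5.453 ≈ 5.9087 half-lives.
Fraction remaining = (1/2)^5.9087 ≈ 0.016646.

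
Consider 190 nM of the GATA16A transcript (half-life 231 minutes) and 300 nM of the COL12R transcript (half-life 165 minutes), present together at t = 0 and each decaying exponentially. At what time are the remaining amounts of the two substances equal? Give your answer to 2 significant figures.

Set 190·(1/2)^(t/231) = 300·(1/2)^(t/165).
Taking log₂: log₂(190/300) = t·(1/231 − 1/165).
log₂(0.63333) = -0.65896; 1/231 − 1/165 = -0.0017316.
t = -0.65896 / -0.0017316 ≈ 380.55 minutes.

380 minutes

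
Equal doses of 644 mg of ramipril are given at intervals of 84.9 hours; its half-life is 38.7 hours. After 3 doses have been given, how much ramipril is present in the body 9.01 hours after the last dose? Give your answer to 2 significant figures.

690 mg

The 3 doses were given 178.81, 93.91, 9.01 hours ago.
Total = 644·(1/2)^(178.81/38.7) + 644·(1/2)^(93.91/38.7) + 644·(1/2)^(9.01/38.7)
      = 26.182 + 119.78 + 548.03 ≈ 693.99 mg.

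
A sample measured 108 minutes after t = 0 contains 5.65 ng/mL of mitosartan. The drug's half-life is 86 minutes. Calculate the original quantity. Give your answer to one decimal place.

13.5 ng/mL

Number of half-lives elapsed: n = 108/86 ≈ 1.2558.
A₀ = A × 2^n = 5.65 × 2^1.2558 = 5.65 × 2.388 ≈ 13.492 ng/mL.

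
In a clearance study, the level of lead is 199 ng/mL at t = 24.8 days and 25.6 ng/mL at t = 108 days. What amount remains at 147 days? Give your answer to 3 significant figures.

Over Δt = 108 − 24.8 = 83.2 days, the level fell by a factor of 199/25.6 ≈ 7.7734.
n = log₂(7.7734) ≈ 2.9586 half-lives, so t½ = 83.2/2.9586 ≈ 28.122 days.
From t = 108 to t = 147: 25.6 × (1/2)^((147−108)/28.122) ≈ 9.7896 ng/mL.

9.79 ng/mL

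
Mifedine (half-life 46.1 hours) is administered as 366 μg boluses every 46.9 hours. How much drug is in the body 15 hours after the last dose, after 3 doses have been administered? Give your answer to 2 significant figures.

The 3 doses were given 108.8, 61.9, 15 hours ago.
Total = 366·(1/2)^(108.8/46.1) + 366·(1/2)^(61.9/46.1) + 366·(1/2)^(15/46.1)
      = 71.289 + 144.3 + 292.1 ≈ 507.69 μg.

510 μg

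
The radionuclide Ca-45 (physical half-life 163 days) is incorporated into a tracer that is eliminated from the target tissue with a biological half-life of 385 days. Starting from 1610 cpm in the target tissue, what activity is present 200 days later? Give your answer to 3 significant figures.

480 cpm

1/t_eff = 1/t_phys + 1/t_biol = 1/163 + 1/385 = 0.0087324 per day.
t_eff = 163 × 385 / (163 + 385) ≈ 114.52 days.
Remaining = 1610 × (1/2)^(200/114.52) = 1610 × (1/2)^1.7465 ≈ 479.83 cpm.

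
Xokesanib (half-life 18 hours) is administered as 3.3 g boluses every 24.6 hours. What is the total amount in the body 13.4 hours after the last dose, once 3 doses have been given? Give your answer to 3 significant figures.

3.03 g

The 3 doses were given 62.6, 38, 13.4 hours ago.
Total = 3.3·(1/2)^(62.6/18) + 3.3·(1/2)^(38/18) + 3.3·(1/2)^(13.4/18)
      = 0.29621 + 0.76385 + 1.9698 ≈ 3.0298 g.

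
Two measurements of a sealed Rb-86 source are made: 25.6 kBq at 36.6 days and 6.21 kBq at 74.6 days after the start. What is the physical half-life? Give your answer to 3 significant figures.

Over Δt = 74.6 − 36.6 = 38 days, the level fell by a factor of 25.6/6.21 ≈ 4.1224.
n = log₂(4.1224) ≈ 2.0435 half-lives, so t½ = 38/2.0435 ≈ 18.596 days.

18.6 days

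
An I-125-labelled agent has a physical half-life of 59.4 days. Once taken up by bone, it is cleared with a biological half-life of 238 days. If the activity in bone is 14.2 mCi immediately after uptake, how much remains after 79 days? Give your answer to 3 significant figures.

1/t_eff = 1/t_phys + 1/t_biol = 1/59.4 + 1/238 = 0.021037 per day.
t_eff = 59.4 × 238 / (59.4 + 238) ≈ 47.536 days.
Remaining = 14.2 × (1/2)^(79/47.536) = 14.2 × (1/2)^1.6619 ≈ 4.4875 mCi.

4.49 mCi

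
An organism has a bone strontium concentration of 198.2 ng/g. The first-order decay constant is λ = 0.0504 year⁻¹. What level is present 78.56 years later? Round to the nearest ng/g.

t½ = ln 2 / λ = 0.69315 / 0.0504 ≈ 13.753 years.
Number of half-lives: n = 78.56/13.753 ≈ 5.7122.
Remaining = 198.2 × (1/2)^5.7122 = 198.2 × 0.019074 ≈ 3.7805 ng/g.

4 ng/g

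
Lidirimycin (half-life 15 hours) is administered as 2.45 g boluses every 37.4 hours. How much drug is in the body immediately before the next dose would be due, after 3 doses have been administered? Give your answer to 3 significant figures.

0.526 g

The 3 doses were given 112.2, 74.8, 37.4 hours ago.
Total = 2.45·(1/2)^(112.2/15) + 2.45·(1/2)^(74.8/15) + 2.45·(1/2)^(37.4/15)
      = 0.013723 + 0.077273 + 0.43511 ≈ 0.52611 g.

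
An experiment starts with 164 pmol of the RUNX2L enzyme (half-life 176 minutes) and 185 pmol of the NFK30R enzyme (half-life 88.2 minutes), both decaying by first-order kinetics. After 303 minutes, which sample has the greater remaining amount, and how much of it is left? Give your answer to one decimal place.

RUNX2L enzyme, 49.7 pmol

RUNX2L enzyme: 164 × (1/2)^1.7216 ≈ 49.727 pmol.
NFK30R enzyme: 185 × (1/2)^3.4354 ≈ 17.101 pmol.
RUNX2L enzyme has more remaining, at ≈ 49.727 pmol.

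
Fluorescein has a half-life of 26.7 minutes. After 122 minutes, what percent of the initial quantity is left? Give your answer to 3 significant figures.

n = 122/26.7 ≈ 4.5693 half-lives.
Fraction remaining = (1/2)^4.5693 ≈ 0.042122, i.e. 4.2122%.

4.21%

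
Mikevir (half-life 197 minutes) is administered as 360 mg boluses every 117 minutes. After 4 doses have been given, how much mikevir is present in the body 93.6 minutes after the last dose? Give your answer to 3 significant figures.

The 4 doses were given 444.6, 327.6, 210.6, 93.6 minutes ago.
Total = 360·(1/2)^(444.6/197) + 360·(1/2)^(327.6/197) + 360·(1/2)^(210.6/197) + 360·(1/2)^(93.6/197)
      = 75.322 + 113.69 + 171.59 + 258.99 ≈ 619.58 mg.

620 mg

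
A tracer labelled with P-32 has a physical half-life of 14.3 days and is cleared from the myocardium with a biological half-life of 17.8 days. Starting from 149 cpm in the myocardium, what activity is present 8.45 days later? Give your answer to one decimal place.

1/t_eff = 1/t_phys + 1/t_biol = 1/14.3 + 1/17.8 = 0.12611 per day.
t_eff = 14.3 × 17.8 / (14.3 + 17.8) ≈ 7.9296 days.
Remaining = 149 × (1/2)^(8.45/7.9296) = 149 × (1/2)^1.0656 ≈ 71.187 cpm.

71.2 cpm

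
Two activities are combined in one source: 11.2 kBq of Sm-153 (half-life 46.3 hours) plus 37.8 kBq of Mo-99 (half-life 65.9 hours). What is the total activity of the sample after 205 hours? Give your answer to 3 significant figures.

4.90 kBq

Sm-153: 11.2 × (1/2)^(205/46.3) = 11.2 × (1/2)^4.4276 ≈ 0.52043 kBq.
Mo-99: 37.8 × (1/2)^(205/65.9) = 37.8 × (1/2)^3.1108 ≈ 4.3758 kBq.
Total = 0.52043 + 4.3758 ≈ 4.8962 kBq.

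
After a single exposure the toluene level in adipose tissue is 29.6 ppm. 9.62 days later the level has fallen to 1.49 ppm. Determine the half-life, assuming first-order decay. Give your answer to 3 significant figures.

2.23 days

A/A₀ = 1.49/29.6 ≈ 0.050338.
n = log₂(19.866) ≈ 4.3122 half-lives elapsed in 9.62 days.
t½ = 9.62/4.3122 ≈ 2.2309 days.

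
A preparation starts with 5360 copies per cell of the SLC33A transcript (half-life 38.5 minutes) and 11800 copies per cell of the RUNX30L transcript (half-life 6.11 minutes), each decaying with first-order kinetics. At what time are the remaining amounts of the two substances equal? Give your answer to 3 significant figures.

8.27 minutes

Set 5360·(1/2)^(t/38.5) = 11800·(1/2)^(t/6.11).
Taking log₂: log₂(5360/11800) = t·(1/38.5 − 1/6.11).
log₂(0.45424) = -1.1385; 1/38.5 − 1/6.11 = -0.13769.
t = -1.1385 / -0.13769 ≈ 8.2683 minutes.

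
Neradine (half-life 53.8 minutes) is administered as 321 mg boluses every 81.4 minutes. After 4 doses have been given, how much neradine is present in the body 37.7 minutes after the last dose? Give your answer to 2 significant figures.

The 4 doses were given 281.9, 200.5, 119.1, 37.7 minutes ago.
Total = 321·(1/2)^(281.9/53.8) + 321·(1/2)^(200.5/53.8) + 321·(1/2)^(119.1/53.8) + 321·(1/2)^(37.7/53.8)
      = 8.4952 + 24.246 + 69.199 + 197.5 ≈ 299.44 mg.

300 mg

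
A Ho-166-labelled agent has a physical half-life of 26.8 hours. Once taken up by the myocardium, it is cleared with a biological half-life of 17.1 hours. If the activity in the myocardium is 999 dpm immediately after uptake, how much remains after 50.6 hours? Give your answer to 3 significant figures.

1/t_eff = 1/t_phys + 1/t_biol = 1/26.8 + 1/17.1 = 0.095793 per hour.
t_eff = 26.8 × 17.1 / (26.8 + 17.1) ≈ 10.439 hours.
Remaining = 999 × (1/2)^(50.6/10.439) = 999 × (1/2)^4.8471 ≈ 34.708 dpm.

34.7 dpm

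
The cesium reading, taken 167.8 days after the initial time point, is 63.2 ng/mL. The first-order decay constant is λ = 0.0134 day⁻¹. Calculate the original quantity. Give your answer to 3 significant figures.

t½ = ln 2 / λ = 0.69315 / 0.0134 ≈ 51.727 days.
Number of half-lives elapsed: n = 167.8/51.727 ≈ 3.2439.
A₀ = A × 2^n = 63.2 × 2^3.2439 = 63.2 × 9.4737 ≈ 598.74 ng/mL.

599 ng/mL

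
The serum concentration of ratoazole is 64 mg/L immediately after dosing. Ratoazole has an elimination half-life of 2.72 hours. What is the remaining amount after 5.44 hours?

Elapsed time is 2 half-lives (5.44/2.72).
Each half-life halves the amount: 64 × (1/2)^2 = 64/4 = 16 mg/L.

16 mg/L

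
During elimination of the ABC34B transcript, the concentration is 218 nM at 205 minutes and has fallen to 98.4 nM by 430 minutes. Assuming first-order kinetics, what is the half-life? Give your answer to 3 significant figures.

196 minutes

Over Δt = 430 − 205 = 225 minutes, the level fell by a factor of 218/98.4 ≈ 2.2154.
n = log₂(2.2154) ≈ 1.1476 half-lives, so t½ = 225/1.1476 ≈ 196.06 minutes.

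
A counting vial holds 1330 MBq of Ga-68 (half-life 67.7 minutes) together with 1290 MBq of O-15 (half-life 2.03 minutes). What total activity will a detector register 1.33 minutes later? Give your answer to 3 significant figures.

2130 MBq

Ga-68: 1330 × (1/2)^(1.33/67.7) = 1330 × (1/2)^0.019645 ≈ 1312 MBq.
O-15: 1290 × (1/2)^(1.33/2.03) = 1290 × (1/2)^0.65517 ≈ 819.15 MBq.
Total = 1312 + 819.15 ≈ 2131.2 MBq.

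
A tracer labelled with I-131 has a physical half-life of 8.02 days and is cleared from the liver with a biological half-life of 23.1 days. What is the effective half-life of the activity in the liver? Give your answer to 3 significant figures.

1/t_eff = 1/t_phys + 1/t_biol = 1/8.02 + 1/23.1 = 0.16798 per day.
t_eff = 8.02 × 23.1 / (8.02 + 23.1) ≈ 5.9531 days.

5.95 days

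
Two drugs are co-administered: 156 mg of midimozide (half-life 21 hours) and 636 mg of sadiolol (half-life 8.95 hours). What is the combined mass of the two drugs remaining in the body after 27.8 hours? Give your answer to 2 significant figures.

midimozide: 156 × (1/2)^(27.8/21) = 156 × (1/2)^1.3238 ≈ 62.319 mg.
sadiolol: 636 × (1/2)^(27.8/8.95) = 636 × (1/2)^3.1061 ≈ 73.861 mg.
Total = 62.319 + 73.861 ≈ 136.18 mg.

140 mg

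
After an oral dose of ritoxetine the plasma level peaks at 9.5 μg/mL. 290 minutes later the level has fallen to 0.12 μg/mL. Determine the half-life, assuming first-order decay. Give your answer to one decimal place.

46.0 minutes

A/A₀ = 0.12/9.5 ≈ 0.012632.
n = log₂(79.167) ≈ 6.3068 half-lives elapsed in 290 minutes.
t½ = 290/6.3068 ≈ 45.982 minutes.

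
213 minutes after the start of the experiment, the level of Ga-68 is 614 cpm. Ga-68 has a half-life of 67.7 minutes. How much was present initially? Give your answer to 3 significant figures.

Number of half-lives elapsed: n = 213/67.7 ≈ 3.1462.
A₀ = A × 2^n = 614 × 2^3.1462 = 614 × 8.8534 ≈ 5436 cpm.

5440 cpm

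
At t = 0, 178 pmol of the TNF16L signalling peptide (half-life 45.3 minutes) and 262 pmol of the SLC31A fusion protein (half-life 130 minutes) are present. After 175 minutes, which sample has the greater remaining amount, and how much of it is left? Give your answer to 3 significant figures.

TNF16L signalling peptide: 178 × (1/2)^3.8631 ≈ 12.232 pmol.
SLC31A fusion protein: 262 × (1/2)^1.3462 ≈ 103.05 pmol.
SLC31A fusion protein has more remaining, at ≈ 103.05 pmol.

SLC31A fusion protein, 103 pmol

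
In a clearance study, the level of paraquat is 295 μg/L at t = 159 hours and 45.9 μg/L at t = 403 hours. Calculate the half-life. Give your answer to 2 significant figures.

91 hours

Over Δt = 403 − 159 = 244 hours, the level fell by a factor of 295/45.9 ≈ 6.427.
n = log₂(6.427) ≈ 2.6841 half-lives, so t½ = 244/2.6841 ≈ 90.904 hours.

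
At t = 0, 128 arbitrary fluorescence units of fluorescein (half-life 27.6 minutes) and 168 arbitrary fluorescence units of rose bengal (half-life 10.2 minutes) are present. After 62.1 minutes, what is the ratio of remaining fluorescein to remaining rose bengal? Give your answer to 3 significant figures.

fluorescein: 128 × (1/2)^(62.1/27.6) = 128 × (1/2)^2.25 ≈ 26.909 arbitrary fluorescence units.
rose bengal: 168 × (1/2)^(62.1/10.2) = 168 × (1/2)^6.0882 ≈ 2.4693 arbitrary fluorescence units.
Ratio ≈ 26.909 / 2.4693 ≈ 10.897.

10.9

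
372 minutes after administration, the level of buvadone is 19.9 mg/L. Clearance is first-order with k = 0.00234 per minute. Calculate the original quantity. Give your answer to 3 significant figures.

47.5 mg/L

t½ = ln 2 / k = 0.69315 / 0.00234 ≈ 296.22 minutes.
Number of half-lives elapsed: n = 372/296.22 ≈ 1.2558.
A₀ = A × 2^n = 19.9 × 2^1.2558 = 19.9 × 2.3881 ≈ 47.522 mg/L.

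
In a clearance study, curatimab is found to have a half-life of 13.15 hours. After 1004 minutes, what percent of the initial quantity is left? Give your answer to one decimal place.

1004 minutes = 16.7333 hours.
n = 16.7333/13.15 ≈ 1.2725 half-lives.
Fraction remaining = (1/2)^1.2725 ≈ 0.41394, i.e. 41.394%.

41.4%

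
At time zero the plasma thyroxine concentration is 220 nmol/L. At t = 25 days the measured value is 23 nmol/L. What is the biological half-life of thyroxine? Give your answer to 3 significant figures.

7.67 days

A/A₀ = 23/220 ≈ 0.10455.
n = log₂(9.5652) ≈ 3.2578 half-lives elapsed in 25 days.
t½ = 25/3.2578 ≈ 7.6739 days.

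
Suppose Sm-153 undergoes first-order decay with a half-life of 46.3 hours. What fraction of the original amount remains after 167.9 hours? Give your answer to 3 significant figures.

0.0810

n = 167.9/46.3 ≈ 3.6263 half-lives.
Fraction remaining = (1/2)^3.6263 ≈ 0.080977.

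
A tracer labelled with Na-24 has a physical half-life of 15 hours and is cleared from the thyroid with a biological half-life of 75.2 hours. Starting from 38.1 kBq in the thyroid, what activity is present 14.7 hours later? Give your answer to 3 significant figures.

16.9 kBq

1/t_eff = 1/t_phys + 1/t_biol = 1/15 + 1/75.2 = 0.079965 per hour.
t_eff = 15 × 75.2 / (15 + 75.2) ≈ 12.506 hours.
Remaining = 38.1 × (1/2)^(14.7/12.506) = 38.1 × (1/2)^1.1755 ≈ 16.868 kBq.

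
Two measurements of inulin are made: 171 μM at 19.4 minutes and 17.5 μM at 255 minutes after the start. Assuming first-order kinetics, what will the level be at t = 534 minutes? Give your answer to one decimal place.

1.2 μM

Over Δt = 255 − 19.4 = 235.6 minutes, the level fell by a factor of 171/17.5 ≈ 9.7714.
n = log₂(9.7714) ≈ 3.2886 half-lives, so t½ = 235.6/3.2886 ≈ 71.642 minutes.
From t = 255 to t = 534: 17.5 × (1/2)^((534−255)/71.642) ≈ 1.1768 μM.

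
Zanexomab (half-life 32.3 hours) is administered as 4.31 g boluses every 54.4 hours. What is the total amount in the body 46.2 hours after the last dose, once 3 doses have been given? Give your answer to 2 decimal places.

The 3 doses were given 155, 100.6, 46.2 hours ago.
Total = 4.31·(1/2)^(155/32.3) + 4.31·(1/2)^(100.6/32.3) + 4.31·(1/2)^(46.2/32.3)
      = 0.15485 + 0.49763 + 1.5992 ≈ 2.2517 g.

2.25 g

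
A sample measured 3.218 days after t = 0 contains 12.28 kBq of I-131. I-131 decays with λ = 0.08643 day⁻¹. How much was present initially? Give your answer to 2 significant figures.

16 kBq

t½ = ln 2 / λ = 0.69315 / 0.08643 ≈ 8.0198 days.
Number of half-lives elapsed: n = 3.218/8.0198 ≈ 0.40126.
A₀ = A × 2^n = 12.28 × 2^0.40126 = 12.28 × 1.3207 ≈ 16.218 kBq.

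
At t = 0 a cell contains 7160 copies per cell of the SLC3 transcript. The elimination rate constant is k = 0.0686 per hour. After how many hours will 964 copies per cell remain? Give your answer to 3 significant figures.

29.2 hours

t½ = ln 2 / k = 0.69315 / 0.0686 ≈ 10.104 hours.
Fraction remaining = 964/7160 ≈ 0.13464.
n = log₂(7160/964) = ln(7.4274)/ln 2 ≈ 2.8929 half-lives.
t = n × t½ = 2.8929 × 10.104 ≈ 29.23 hours.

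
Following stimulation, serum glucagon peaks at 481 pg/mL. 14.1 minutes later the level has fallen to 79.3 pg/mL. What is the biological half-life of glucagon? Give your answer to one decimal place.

5.4 minutes

A/A₀ = 79.3/481 ≈ 0.16486.
n = log₂(6.0656) ≈ 2.6006 half-lives elapsed in 14.1 minutes.
t½ = 14.1/2.6006 ≈ 5.4217 minutes.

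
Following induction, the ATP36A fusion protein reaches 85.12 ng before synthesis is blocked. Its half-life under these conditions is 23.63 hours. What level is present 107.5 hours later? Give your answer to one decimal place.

3.6 ng

Number of half-lives: n = 107.5/23.63 ≈ 4.5493.
Remaining = 85.12 × (1/2)^4.5493 = 85.12 × 0.042709 ≈ 3.6354 ng.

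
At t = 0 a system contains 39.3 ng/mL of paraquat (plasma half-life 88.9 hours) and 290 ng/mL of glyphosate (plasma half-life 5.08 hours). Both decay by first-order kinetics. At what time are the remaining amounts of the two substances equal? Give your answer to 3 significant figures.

Set 39.3·(1/2)^(t/88.9) = 290·(1/2)^(t/5.08).
Taking log₂: log₂(39.3/290) = t·(1/88.9 − 1/5.08).
log₂(0.13552) = -2.8835; 1/88.9 − 1/5.08 = -0.1856.
t = -2.8835 / -0.1856 ≈ 15.536 hours.

15.5 hours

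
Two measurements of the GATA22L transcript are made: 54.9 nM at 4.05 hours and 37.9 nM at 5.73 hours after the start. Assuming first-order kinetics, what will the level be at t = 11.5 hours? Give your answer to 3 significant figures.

10.6 nM

Over Δt = 5.73 − 4.05 = 1.68 hours, the level fell by a factor of 54.9/37.9 ≈ 1.4485.
n = log₂(1.4485) ≈ 0.53461 half-lives, so t½ = 1.68/0.53461 ≈ 3.1425 hours.
From t = 5.73 to t = 11.5: 37.9 × (1/2)^((11.5−5.73)/3.1425) ≈ 10.615 nM.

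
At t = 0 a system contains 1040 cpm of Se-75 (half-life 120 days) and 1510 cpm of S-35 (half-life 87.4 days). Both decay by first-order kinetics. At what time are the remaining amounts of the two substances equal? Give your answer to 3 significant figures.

173 days

Set 1040·(1/2)^(t/120) = 1510·(1/2)^(t/87.4).
Taking log₂: log₂(1040/1510) = t·(1/120 − 1/87.4).
log₂(0.68874) = -0.53797; 1/120 − 1/87.4 = -0.0031083.
t = -0.53797 / -0.0031083 ≈ 173.07 days.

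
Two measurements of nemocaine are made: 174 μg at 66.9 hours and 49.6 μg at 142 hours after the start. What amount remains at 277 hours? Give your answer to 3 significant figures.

5.20 μg

Over Δt = 142 − 66.9 = 75.1 hours, the level fell by a factor of 174/49.6 ≈ 3.5081.
n = log₂(3.5081) ≈ 1.8107 half-lives, so t½ = 75.1/1.8107 ≈ 41.476 hours.
From t = 142 to t = 277: 49.6 × (1/2)^((277−142)/41.476) ≈ 5.196 μg.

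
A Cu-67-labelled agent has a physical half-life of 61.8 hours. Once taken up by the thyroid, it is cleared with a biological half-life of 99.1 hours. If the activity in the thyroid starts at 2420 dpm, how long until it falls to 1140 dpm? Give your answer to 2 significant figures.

1/t_eff = 1/t_phys + 1/t_biol = 1/61.8 + 1/99.1 = 0.026272 per hour.
t_eff = 61.8 × 99.1 / (61.8 + 99.1) ≈ 38.063 hours.
n = log₂(2420/1140) ≈ 1.086; t = 1.086 × 38.063 ≈ 41.336 hours.

41 hours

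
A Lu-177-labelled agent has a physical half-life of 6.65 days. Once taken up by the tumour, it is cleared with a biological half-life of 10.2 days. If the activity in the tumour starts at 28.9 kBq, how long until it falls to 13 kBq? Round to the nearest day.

1/t_eff = 1/t_phys + 1/t_biol = 1/6.65 + 1/10.2 = 0.24842 per day.
t_eff = 6.65 × 10.2 / (6.65 + 10.2) ≈ 4.0255 days.
n = log₂(28.9/13) ≈ 1.1526; t = 1.1526 × 4.0255 ≈ 4.6396 days.

5 days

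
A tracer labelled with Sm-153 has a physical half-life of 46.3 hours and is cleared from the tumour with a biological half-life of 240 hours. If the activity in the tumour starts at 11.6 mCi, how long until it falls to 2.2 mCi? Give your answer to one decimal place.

1/t_eff = 1/t_phys + 1/t_biol = 1/46.3 + 1/240 = 0.025765 per hour.
t_eff = 46.3 × 240 / (46.3 + 240) ≈ 38.812 hours.
n = log₂(11.6/2.2) ≈ 2.3985; t = 2.3985 × 38.812 ≈ 93.094 hours.

93.1 hours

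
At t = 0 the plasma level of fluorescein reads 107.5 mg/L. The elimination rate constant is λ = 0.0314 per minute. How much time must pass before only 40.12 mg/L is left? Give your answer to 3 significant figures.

31.4 minutes

t½ = ln 2 / λ = 0.69315 / 0.0314 ≈ 22.075 minutes.
Fraction remaining = 40.12/107.5 ≈ 0.37321.
n = log₂(107.5/40.12) = ln(2.6795)/ln 2 ≈ 1.4219 half-lives.
t = n × t½ = 1.4219 × 22.075 ≈ 31.389 minutes.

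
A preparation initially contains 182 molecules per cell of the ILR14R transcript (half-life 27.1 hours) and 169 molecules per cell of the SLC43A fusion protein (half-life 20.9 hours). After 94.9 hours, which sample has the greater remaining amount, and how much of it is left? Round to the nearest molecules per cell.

ILR14R transcript: 182 × (1/2)^3.5018 ≈ 16.066 molecules per cell.
SLC43A fusion protein: 169 × (1/2)^4.5407 ≈ 7.2612 molecules per cell.
ILR14R transcript has more remaining, at ≈ 16.066 molecules per cell.

ILR14R transcript, 16 molecules per cell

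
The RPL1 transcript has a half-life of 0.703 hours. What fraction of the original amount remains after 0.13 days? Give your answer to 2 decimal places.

0.13 days = 3.12 hours.
n = 3.12/0.703 ≈ 4.4381 half-lives.
Fraction remaining = (1/2)^4.4381 ≈ 0.046131.

0.05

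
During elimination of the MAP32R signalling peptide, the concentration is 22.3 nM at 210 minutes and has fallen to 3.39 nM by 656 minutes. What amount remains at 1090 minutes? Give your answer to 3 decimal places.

0.542 nM

Over Δt = 656 − 210 = 446 minutes, the level fell by a factor of 22.3/3.39 ≈ 6.5782.
n = log₂(6.5782) ≈ 2.7177 half-lives, so t½ = 446/2.7177 ≈ 164.11 minutes.
From t = 656 to t = 1090: 3.39 × (1/2)^((1090−656)/164.11) ≈ 0.54213 nM.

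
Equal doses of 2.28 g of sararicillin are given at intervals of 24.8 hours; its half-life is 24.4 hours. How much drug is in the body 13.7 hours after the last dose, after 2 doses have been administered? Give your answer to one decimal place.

2.3 g

The 2 doses were given 38.5, 13.7 hours ago.
Total = 2.28·(1/2)^(38.5/24.4) + 2.28·(1/2)^(13.7/24.4)
      = 0.76375 + 1.5449 ≈ 2.3087 g.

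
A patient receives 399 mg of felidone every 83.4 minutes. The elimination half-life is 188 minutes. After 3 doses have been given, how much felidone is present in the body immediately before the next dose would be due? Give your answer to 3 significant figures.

668 mg

The 3 doses were given 250.2, 166.8, 83.4 minutes ago.
Total = 399·(1/2)^(250.2/188) + 399·(1/2)^(166.8/188) + 399·(1/2)^(83.4/188)
      = 158.62 + 215.72 + 293.38 ≈ 667.72 mg.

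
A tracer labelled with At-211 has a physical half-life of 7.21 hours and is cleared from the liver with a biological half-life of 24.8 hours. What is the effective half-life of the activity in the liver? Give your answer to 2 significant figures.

5.6 hours

1/t_eff = 1/t_phys + 1/t_biol = 1/7.21 + 1/24.8 = 0.17902 per hour.
t_eff = 7.21 × 24.8 / (7.21 + 24.8) ≈ 5.586 hours.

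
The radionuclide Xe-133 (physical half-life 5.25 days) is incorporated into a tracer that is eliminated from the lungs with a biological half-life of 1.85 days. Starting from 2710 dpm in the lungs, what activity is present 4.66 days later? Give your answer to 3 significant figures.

256 dpm

1/t_eff = 1/t_phys + 1/t_biol = 1/5.25 + 1/1.85 = 0.73102 per day.
t_eff = 5.25 × 1.85 / (5.25 + 1.85) ≈ 1.368 days.
Remaining = 2710 × (1/2)^(4.66/1.368) = 2710 × (1/2)^3.4065 ≈ 255.56 dpm.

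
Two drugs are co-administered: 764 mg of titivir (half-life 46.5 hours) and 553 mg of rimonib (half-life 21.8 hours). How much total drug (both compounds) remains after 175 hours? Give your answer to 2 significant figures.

titivir: 764 × (1/2)^(175/46.5) = 764 × (1/2)^3.7634 ≈ 56.258 mg.
rimonib: 553 × (1/2)^(175/21.8) = 553 × (1/2)^8.0275 ≈ 2.1193 mg.
Total = 56.258 + 2.1193 ≈ 58.377 mg.

58 mg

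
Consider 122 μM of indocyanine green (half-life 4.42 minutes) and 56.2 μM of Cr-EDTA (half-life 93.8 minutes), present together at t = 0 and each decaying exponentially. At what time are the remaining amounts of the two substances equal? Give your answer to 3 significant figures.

Set 122·(1/2)^(t/4.42) = 56.2·(1/2)^(t/93.8).
Taking log₂: log₂(122/56.2) = t·(1/4.42 − 1/93.8).
log₂(2.1708) = 1.1182; 1/4.42 − 1/93.8 = 0.21558.
t = 1.1182 / 0.21558 ≈ 5.187 minutes.

5.19 minutes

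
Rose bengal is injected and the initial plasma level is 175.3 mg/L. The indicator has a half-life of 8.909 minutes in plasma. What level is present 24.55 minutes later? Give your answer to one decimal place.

Number of half-lives: n = 24.55/8.909 ≈ 2.7556.
Remaining = 175.3 × (1/2)^2.7556 = 175.3 × 0.14807 ≈ 25.957 mg/L.

26.0 mg/L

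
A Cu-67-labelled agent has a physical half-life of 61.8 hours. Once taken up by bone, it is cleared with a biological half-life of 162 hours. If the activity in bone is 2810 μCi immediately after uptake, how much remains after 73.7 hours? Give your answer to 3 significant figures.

1/t_eff = 1/t_phys + 1/t_biol = 1/61.8 + 1/162 = 0.022354 per hour.
t_eff = 61.8 × 162 / (61.8 + 162) ≈ 44.735 hours.
Remaining = 2810 × (1/2)^(73.7/44.735) = 2810 × (1/2)^1.6475 ≈ 896.93 μCi.

897 μCi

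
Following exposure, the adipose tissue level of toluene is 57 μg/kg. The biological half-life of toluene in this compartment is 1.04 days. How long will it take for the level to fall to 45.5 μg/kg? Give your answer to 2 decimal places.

Fraction remaining = 45.5/57 ≈ 0.79825.
n = log₂(57/45.5) = ln(1.2527)/ln 2 ≈ 0.3251 half-lives.
t = n × t½ = 0.3251 × 1.04 ≈ 0.3381 days.

0.34 days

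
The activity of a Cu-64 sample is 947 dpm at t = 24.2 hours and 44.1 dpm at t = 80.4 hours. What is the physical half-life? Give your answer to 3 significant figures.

12.7 hours

Over Δt = 80.4 − 24.2 = 56.2 hours, the level fell by a factor of 947/44.1 ≈ 21.474.
n = log₂(21.474) ≈ 4.4245 half-lives, so t½ = 56.2/4.4245 ≈ 12.702 hours.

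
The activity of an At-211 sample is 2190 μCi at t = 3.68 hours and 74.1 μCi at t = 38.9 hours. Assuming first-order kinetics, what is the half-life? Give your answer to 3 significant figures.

Over Δt = 38.9 − 3.68 = 35.22 hours, the level fell by a factor of 2190/74.1 ≈ 29.555.
n = log₂(29.555) ≈ 4.8853 half-lives, so t½ = 35.22/4.8853 ≈ 7.2094 hours.

7.21 hours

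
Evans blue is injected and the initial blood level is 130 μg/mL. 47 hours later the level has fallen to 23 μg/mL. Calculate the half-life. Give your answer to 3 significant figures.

18.8 hours

A/A₀ = 23/130 ≈ 0.17692.
n = log₂(5.6522) ≈ 2.4988 half-lives elapsed in 47 hours.
t½ = 47/2.4988 ≈ 18.809 hours.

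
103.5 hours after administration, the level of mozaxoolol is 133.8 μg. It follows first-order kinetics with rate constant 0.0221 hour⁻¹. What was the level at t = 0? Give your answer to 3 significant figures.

1320 μg

t½ = ln 2 / k = 0.69315 / 0.0221 ≈ 31.364 hours.
Number of half-lives elapsed: n = 103.5/31.364 ≈ 3.2999.
A₀ = A × 2^n = 133.8 × 2^3.2999 = 133.8 × 9.8488 ≈ 1317.8 μg.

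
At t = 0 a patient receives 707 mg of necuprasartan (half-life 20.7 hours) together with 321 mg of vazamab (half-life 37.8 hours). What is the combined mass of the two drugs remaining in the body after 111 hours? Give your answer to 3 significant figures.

necuprasartan: 707 × (1/2)^(111/20.7) = 707 × (1/2)^5.3623 ≈ 17.187 mg.
vazamab: 321 × (1/2)^(111/37.8) = 321 × (1/2)^2.9365 ≈ 41.93 mg.
Total = 17.187 + 41.93 ≈ 59.117 mg.

59.1 mg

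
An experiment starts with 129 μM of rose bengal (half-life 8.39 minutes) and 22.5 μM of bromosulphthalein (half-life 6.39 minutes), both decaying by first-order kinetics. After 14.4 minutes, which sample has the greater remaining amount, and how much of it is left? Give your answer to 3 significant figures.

rose bengal, 39.3 μM

rose bengal: 129 × (1/2)^1.7163 ≈ 39.258 μM.
bromosulphthalein: 22.5 × (1/2)^2.2535 ≈ 4.7185 μM.
Rose bengal has more remaining, at ≈ 39.258 μM.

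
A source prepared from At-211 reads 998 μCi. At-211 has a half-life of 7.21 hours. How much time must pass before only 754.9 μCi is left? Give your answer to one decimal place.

Fraction remaining = 754.9/998 ≈ 0.75641.
n = log₂(998/754.9) = ln(1.322)/ln 2 ≈ 0.40275 half-lives.
t = n × t½ = 0.40275 × 7.21 ≈ 2.9039 hours.

2.9 hours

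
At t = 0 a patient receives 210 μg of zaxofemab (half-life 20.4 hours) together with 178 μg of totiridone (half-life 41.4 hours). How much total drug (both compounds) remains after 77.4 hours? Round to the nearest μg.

64 μg

zaxofemab: 210 × (1/2)^(77.4/20.4) = 210 × (1/2)^3.7941 ≈ 15.138 μg.
totiridone: 178 × (1/2)^(77.4/41.4) = 178 × (1/2)^1.8696 ≈ 48.711 μg.
Total = 15.138 + 48.711 ≈ 63.849 μg.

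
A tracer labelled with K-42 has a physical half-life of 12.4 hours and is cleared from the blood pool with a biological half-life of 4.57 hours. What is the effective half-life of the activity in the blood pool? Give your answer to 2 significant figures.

1/t_eff = 1/t_phys + 1/t_biol = 1/12.4 + 1/4.57 = 0.29946 per hour.
t_eff = 12.4 × 4.57 / (12.4 + 4.57) ≈ 3.3393 hours.

3.3 hours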